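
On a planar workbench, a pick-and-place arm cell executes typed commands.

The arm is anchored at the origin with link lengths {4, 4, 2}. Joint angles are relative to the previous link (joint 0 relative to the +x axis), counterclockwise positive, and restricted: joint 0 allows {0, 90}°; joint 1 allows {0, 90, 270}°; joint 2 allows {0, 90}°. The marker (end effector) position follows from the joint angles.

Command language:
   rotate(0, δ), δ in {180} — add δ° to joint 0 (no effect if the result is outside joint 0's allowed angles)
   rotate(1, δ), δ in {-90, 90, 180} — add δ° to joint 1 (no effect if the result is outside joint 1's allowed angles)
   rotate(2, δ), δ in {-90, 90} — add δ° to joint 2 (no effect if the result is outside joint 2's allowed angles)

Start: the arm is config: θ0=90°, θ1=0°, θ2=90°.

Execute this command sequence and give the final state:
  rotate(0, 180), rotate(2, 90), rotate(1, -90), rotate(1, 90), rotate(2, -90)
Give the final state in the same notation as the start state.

config: θ0=90°, θ1=0°, θ2=0°

initial: config: θ0=90°, θ1=0°, θ2=90°
[1] after rotate(0, 180): config: θ0=90°, θ1=0°, θ2=90°
[2] after rotate(2, 90): config: θ0=90°, θ1=0°, θ2=90°
[3] after rotate(1, -90): config: θ0=90°, θ1=270°, θ2=90°
[4] after rotate(1, 90): config: θ0=90°, θ1=0°, θ2=90°
[5] after rotate(2, -90): config: θ0=90°, θ1=0°, θ2=0°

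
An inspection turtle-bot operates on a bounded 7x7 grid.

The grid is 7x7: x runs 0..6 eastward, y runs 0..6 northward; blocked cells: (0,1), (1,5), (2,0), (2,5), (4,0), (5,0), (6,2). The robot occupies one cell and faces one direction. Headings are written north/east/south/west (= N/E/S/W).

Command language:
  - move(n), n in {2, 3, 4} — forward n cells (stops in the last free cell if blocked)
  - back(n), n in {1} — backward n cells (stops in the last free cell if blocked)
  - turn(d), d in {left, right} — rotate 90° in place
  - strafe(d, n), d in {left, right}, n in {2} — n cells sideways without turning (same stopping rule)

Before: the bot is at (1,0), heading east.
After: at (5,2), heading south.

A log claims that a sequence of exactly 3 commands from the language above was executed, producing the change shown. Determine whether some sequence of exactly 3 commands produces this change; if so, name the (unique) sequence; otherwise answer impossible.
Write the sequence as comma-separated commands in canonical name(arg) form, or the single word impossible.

strafe(left, 2), move(4), turn(right)

key: running turn(right) before strafe(left, 2) would end elsewhere — order is forced
initial: at (1,0), heading east
[1] after strafe(left, 2): at (1,2), heading east
[2] after move(4): at (5,2), heading east
[3] after turn(right): at (5,2), heading south
uniquely the one of 512 3-step routes that fits.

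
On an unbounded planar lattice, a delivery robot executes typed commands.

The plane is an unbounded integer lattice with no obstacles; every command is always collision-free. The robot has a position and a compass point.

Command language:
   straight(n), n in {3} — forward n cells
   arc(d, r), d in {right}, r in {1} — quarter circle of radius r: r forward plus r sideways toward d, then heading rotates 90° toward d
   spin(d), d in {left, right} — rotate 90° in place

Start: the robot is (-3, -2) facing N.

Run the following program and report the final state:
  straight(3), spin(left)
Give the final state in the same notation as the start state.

from: (-3, -2) facing N
[1] after straight(3): (-3, 1) facing N
[2] after spin(left): (-3, 1) facing W

(-3, 1) facing W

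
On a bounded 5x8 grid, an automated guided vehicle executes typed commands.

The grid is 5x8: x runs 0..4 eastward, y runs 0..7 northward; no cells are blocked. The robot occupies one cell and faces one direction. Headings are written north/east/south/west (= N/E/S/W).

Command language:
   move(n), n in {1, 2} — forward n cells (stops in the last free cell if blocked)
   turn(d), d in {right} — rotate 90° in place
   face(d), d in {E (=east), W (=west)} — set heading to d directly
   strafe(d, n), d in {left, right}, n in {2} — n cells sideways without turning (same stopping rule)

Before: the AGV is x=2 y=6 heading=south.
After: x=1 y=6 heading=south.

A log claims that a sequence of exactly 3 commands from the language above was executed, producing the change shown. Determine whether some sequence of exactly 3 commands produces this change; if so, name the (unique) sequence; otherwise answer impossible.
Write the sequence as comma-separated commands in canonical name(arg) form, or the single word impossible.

no 3-step route produces this change.

impossible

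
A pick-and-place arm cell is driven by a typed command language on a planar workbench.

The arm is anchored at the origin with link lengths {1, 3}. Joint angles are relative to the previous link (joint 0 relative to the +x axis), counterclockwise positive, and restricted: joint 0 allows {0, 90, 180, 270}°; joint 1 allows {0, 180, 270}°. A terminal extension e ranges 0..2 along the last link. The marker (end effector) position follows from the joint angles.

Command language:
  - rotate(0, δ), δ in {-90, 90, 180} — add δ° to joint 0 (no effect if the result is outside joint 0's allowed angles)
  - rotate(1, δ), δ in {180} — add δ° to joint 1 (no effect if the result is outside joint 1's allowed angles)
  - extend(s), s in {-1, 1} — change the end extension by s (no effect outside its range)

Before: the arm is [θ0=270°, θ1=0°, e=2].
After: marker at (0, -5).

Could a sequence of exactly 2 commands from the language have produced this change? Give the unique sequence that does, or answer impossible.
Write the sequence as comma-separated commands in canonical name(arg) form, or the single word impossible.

key: order matters: swapping extend(1) and extend(-1) lands elsewhere
t0: [θ0=270°, θ1=0°, e=2]
1. extend(1) → [θ0=270°, θ1=0°, e=2]
2. extend(-1) → [θ0=270°, θ1=0°, e=1]
uniquely the one of 36 2-step routes that fits.

extend(1), extend(-1)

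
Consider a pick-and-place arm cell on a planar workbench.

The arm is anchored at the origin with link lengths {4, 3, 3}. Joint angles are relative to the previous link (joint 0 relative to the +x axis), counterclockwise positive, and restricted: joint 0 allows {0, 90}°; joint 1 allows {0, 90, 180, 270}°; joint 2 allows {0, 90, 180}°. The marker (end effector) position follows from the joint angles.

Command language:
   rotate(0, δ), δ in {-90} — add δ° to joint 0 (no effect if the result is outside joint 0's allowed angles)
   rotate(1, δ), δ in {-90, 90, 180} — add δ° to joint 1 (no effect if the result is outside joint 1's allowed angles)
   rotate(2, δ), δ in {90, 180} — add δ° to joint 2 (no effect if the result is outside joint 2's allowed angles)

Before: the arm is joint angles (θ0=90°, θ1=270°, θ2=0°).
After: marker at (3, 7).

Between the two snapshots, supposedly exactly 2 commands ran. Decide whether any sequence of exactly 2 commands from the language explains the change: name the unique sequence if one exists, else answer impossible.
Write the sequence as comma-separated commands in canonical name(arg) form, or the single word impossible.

rotate(2, 90), rotate(2, 180)

key: order matters: swapping rotate(2, 90) and rotate(2, 180) lands elsewhere
start: joint angles (θ0=90°, θ1=270°, θ2=0°)
t=1 rotate(2, 90) ⇒ joint angles (θ0=90°, θ1=270°, θ2=90°)
t=2 rotate(2, 180) ⇒ joint angles (θ0=90°, θ1=270°, θ2=90°)
uniquely the one of 36 2-step routes that fits.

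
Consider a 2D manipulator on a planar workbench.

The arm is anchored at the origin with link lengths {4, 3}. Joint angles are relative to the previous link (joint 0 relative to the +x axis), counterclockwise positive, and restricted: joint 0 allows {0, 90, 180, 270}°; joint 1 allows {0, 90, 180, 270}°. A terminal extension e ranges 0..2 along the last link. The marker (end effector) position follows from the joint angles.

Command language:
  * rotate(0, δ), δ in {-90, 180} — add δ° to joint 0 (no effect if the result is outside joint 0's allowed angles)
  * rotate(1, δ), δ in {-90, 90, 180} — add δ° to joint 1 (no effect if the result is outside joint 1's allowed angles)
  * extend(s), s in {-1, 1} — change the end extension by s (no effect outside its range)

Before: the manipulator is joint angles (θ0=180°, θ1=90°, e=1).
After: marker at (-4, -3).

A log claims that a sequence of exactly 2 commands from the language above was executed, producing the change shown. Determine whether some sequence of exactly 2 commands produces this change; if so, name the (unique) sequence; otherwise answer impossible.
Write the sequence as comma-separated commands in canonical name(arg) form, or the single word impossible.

extend(-1), extend(-1)

begin: joint angles (θ0=180°, θ1=90°, e=1)
step 1 (extend(-1)): joint angles (θ0=180°, θ1=90°, e=0)
step 2 (extend(-1)): joint angles (θ0=180°, θ1=90°, e=0)
uniquely the one of 49 2-step routes that fits.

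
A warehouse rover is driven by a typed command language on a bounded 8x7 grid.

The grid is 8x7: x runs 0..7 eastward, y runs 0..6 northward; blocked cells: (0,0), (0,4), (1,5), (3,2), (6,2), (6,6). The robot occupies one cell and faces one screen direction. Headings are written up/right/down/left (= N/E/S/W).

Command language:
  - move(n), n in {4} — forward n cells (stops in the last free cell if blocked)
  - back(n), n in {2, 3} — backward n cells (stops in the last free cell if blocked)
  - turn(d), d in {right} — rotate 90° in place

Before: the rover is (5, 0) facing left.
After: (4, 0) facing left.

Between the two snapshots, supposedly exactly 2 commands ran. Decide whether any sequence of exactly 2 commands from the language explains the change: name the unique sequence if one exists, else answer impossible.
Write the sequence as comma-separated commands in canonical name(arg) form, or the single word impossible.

move(4), back(3)

key: heading stays W — no command in the sequence turns
start: (5, 0) facing left
step 1 (move(4)): (1, 0) facing left
step 2 (back(3)): (4, 0) facing left
no rival 2-sequence matches.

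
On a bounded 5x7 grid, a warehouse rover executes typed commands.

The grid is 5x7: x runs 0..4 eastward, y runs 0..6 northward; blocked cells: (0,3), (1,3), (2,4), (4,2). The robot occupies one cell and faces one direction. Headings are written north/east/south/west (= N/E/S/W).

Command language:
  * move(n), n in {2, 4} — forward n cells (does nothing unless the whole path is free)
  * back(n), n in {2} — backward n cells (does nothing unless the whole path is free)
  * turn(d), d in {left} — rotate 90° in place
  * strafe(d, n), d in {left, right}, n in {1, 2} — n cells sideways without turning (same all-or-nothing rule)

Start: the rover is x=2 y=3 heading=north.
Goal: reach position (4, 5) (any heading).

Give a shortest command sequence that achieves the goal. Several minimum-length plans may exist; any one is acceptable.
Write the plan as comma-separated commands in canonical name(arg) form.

strafe(right, 2), move(2)

t0: x=2 y=3 heading=north
[1] after strafe(right, 2): x=4 y=3 heading=north
[2] after move(2): x=4 y=5 heading=north
shorter routes all fall short; 2 is best.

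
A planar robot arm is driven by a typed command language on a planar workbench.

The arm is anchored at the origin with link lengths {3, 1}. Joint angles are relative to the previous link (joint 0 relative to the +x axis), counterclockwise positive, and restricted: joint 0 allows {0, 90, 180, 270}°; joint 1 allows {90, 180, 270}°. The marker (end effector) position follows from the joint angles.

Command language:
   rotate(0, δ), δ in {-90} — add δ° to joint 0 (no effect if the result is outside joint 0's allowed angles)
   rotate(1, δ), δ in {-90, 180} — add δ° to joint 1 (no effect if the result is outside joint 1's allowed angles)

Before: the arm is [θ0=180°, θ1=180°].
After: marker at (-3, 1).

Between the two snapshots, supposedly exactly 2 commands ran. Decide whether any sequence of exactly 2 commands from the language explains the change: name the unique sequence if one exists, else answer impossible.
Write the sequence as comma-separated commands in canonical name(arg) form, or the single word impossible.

rotate(1, -90), rotate(1, 180)

key: running rotate(1, 180) before rotate(1, -90) would end elsewhere — order is forced
from: [θ0=180°, θ1=180°]
[1] after rotate(1, -90): [θ0=180°, θ1=90°]
[2] after rotate(1, 180): [θ0=180°, θ1=270°]
no other 2-command option fits: unique.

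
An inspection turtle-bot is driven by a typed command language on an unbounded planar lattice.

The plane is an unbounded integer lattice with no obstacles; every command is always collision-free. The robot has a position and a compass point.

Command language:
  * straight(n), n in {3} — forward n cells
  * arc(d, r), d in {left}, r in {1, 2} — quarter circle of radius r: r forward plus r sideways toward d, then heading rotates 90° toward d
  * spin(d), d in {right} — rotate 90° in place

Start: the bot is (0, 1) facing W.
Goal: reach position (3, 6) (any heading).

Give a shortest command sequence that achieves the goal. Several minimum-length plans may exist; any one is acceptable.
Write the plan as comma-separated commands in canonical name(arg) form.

arc(left, 1), arc(left, 2), arc(left, 2), straight(3), straight(3)

initial: (0, 1) facing W
[1] after arc(left, 1): (-1, 0) facing S
[2] after arc(left, 2): (1, -2) facing E
[3] after arc(left, 2): (3, 0) facing N
[4] after straight(3): (3, 3) facing N
[5] after straight(3): (3, 6) facing N
no 4-step plan works, so 5 is optimal.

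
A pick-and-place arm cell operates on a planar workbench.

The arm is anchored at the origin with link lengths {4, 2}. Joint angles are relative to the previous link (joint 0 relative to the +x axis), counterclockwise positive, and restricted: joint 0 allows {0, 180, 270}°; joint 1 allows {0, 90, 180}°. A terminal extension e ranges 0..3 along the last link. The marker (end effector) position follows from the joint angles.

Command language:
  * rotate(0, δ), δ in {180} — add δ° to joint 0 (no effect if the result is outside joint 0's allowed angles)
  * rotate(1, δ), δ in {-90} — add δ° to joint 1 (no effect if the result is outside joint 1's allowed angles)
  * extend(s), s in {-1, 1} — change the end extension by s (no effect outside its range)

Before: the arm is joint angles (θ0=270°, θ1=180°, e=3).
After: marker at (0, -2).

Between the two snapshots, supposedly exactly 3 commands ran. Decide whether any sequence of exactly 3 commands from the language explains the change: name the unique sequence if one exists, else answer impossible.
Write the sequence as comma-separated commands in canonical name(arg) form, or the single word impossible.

from: joint angles (θ0=270°, θ1=180°, e=3)
[1] after extend(-1): joint angles (θ0=270°, θ1=180°, e=2)
[2] after extend(-1): joint angles (θ0=270°, θ1=180°, e=1)
[3] after extend(-1): joint angles (θ0=270°, θ1=180°, e=0)
no other 3-command option fits: unique.

extend(-1), extend(-1), extend(-1)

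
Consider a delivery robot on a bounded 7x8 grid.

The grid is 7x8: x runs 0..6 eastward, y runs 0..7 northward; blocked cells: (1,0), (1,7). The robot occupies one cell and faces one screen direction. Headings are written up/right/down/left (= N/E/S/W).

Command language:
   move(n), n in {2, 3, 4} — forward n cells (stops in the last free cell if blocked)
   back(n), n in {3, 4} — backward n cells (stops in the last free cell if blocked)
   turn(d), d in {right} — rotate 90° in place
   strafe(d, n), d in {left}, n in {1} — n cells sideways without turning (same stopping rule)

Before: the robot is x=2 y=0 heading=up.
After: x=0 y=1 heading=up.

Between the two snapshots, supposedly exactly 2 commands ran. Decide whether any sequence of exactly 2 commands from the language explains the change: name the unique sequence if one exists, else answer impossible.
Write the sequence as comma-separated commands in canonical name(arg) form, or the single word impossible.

no 2-step route produces this change.

impossible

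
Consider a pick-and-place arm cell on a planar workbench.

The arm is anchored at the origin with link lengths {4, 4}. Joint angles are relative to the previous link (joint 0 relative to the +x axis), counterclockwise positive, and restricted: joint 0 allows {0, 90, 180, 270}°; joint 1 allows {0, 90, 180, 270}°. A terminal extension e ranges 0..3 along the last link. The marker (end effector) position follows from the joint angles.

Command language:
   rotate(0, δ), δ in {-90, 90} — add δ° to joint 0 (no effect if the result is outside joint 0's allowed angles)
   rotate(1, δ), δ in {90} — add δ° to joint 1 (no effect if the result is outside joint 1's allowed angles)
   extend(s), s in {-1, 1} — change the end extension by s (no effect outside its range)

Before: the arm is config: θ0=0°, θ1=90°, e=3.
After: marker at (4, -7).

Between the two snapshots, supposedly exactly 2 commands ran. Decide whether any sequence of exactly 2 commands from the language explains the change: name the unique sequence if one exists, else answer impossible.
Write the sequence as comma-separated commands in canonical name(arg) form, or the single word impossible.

from: config: θ0=0°, θ1=90°, e=3
step 1 (rotate(1, 90)): config: θ0=0°, θ1=180°, e=3
step 2 (rotate(1, 90)): config: θ0=0°, θ1=270°, e=3
uniquely the one of 25 2-step routes that fits.

rotate(1, 90), rotate(1, 90)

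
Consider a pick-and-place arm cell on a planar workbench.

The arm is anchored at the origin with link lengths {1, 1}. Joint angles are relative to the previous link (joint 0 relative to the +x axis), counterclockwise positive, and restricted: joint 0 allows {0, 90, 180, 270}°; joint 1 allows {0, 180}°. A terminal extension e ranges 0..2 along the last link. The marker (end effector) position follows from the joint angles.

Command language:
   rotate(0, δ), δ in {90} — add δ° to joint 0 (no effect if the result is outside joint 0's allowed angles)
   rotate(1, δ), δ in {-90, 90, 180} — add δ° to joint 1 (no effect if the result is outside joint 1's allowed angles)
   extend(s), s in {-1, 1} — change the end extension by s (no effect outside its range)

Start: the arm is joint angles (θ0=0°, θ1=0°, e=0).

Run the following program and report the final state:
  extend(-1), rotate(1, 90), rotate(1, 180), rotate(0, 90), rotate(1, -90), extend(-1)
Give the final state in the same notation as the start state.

begin: joint angles (θ0=0°, θ1=0°, e=0)
t=1 extend(-1) ⇒ joint angles (θ0=0°, θ1=0°, e=0)
t=2 rotate(1, 90) ⇒ joint angles (θ0=0°, θ1=0°, e=0)
t=3 rotate(1, 180) ⇒ joint angles (θ0=0°, θ1=180°, e=0)
t=4 rotate(0, 90) ⇒ joint angles (θ0=90°, θ1=180°, e=0)
t=5 rotate(1, -90) ⇒ joint angles (θ0=90°, θ1=180°, e=0)
t=6 extend(-1) ⇒ joint angles (θ0=90°, θ1=180°, e=0)

joint angles (θ0=90°, θ1=180°, e=0)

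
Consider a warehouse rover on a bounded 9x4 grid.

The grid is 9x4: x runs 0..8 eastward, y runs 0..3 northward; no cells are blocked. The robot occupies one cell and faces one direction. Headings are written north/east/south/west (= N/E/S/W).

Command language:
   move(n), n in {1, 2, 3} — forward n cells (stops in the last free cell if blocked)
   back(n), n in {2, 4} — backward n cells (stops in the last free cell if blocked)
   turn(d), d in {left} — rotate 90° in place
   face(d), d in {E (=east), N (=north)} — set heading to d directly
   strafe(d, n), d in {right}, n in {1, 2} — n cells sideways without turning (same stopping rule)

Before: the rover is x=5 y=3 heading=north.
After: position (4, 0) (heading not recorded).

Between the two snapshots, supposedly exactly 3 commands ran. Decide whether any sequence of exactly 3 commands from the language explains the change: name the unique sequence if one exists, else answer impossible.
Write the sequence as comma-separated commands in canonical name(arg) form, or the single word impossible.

key: back(4) runs into the grid edge before its full distance
begin: x=5 y=3 heading=north
step 1 (back(4)): x=5 y=0 heading=north
step 2 (turn(left)): x=5 y=0 heading=west
step 3 (move(1)): x=4 y=0 heading=west
uniquely the one of 1000 3-step routes that fits.

back(4), turn(left), move(1)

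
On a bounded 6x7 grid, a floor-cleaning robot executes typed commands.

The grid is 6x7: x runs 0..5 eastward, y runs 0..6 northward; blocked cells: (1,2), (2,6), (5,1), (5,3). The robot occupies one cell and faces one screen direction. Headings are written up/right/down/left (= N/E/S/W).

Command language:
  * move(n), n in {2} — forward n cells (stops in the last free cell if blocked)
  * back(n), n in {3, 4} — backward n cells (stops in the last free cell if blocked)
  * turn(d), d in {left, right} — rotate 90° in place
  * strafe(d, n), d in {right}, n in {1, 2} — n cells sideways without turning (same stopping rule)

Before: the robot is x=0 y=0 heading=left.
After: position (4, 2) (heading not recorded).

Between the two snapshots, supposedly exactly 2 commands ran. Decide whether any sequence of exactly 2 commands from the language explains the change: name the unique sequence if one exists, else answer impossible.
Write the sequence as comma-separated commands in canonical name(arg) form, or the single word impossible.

key: running strafe(right, 2) before back(4) would end elsewhere — order is forced
start: x=0 y=0 heading=left
t=1 back(4) ⇒ x=4 y=0 heading=left
t=2 strafe(right, 2) ⇒ x=4 y=2 heading=left
no rival 2-sequence matches.

back(4), strafe(right, 2)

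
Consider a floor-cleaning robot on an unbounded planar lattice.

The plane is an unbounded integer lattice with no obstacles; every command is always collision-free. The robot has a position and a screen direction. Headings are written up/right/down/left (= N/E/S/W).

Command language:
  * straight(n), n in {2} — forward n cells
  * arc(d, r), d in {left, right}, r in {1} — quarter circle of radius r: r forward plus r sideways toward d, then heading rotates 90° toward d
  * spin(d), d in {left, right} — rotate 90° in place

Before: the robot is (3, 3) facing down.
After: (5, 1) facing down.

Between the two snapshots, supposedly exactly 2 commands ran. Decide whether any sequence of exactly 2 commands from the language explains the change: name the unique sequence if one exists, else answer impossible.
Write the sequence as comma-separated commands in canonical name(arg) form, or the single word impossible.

arc(left, 1), arc(right, 1)

key: order matters: swapping arc(left, 1) and arc(right, 1) lands elsewhere
from: (3, 3) facing down
1. arc(left, 1) → (4, 2) facing right
2. arc(right, 1) → (5, 1) facing down
no other 2-command option fits: unique.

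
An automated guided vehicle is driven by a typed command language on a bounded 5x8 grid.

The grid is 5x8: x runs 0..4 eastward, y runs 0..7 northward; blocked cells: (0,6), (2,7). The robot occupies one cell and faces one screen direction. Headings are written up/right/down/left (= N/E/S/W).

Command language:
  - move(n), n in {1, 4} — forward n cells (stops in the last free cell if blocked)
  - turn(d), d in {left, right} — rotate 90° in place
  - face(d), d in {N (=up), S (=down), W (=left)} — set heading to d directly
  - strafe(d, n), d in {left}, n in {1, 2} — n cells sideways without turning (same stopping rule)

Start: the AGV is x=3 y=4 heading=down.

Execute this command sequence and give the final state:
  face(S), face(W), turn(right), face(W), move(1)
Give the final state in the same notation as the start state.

x=2 y=4 heading=left

initial: x=3 y=4 heading=down
t=1 face(S) ⇒ x=3 y=4 heading=down
t=2 face(W) ⇒ x=3 y=4 heading=left
t=3 turn(right) ⇒ x=3 y=4 heading=up
t=4 face(W) ⇒ x=3 y=4 heading=left
t=5 move(1) ⇒ x=2 y=4 heading=left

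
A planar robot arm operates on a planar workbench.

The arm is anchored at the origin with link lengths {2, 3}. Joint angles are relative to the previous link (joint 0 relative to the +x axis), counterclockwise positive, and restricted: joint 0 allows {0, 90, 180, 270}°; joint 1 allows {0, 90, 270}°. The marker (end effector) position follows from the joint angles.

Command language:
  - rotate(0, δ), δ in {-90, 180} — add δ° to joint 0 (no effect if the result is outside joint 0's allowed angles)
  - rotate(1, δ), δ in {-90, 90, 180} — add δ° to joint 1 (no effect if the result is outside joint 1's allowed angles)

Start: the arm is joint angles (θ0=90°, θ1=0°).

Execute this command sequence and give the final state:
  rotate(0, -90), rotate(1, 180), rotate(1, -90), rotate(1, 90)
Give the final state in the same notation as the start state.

start: joint angles (θ0=90°, θ1=0°)
[1] after rotate(0, -90): joint angles (θ0=0°, θ1=0°)
[2] after rotate(1, 180): joint angles (θ0=0°, θ1=0°)
[3] after rotate(1, -90): joint angles (θ0=0°, θ1=270°)
[4] after rotate(1, 90): joint angles (θ0=0°, θ1=0°)

joint angles (θ0=0°, θ1=0°)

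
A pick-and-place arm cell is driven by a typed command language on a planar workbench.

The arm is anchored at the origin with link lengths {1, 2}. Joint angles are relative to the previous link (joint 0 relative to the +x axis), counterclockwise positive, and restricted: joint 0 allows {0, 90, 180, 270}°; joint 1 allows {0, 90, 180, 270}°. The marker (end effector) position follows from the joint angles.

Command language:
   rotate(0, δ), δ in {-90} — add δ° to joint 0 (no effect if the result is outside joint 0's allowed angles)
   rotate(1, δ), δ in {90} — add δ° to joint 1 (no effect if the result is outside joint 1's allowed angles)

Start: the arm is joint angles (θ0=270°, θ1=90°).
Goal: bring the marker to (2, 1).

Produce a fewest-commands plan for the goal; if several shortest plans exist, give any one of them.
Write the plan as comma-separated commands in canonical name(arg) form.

rotate(0, -90), rotate(0, -90), rotate(1, 90), rotate(1, 90)

t0: joint angles (θ0=270°, θ1=90°)
t=1 rotate(0, -90) ⇒ joint angles (θ0=180°, θ1=90°)
t=2 rotate(0, -90) ⇒ joint angles (θ0=90°, θ1=90°)
t=3 rotate(1, 90) ⇒ joint angles (θ0=90°, θ1=180°)
t=4 rotate(1, 90) ⇒ joint angles (θ0=90°, θ1=270°)
shorter routes all fall short; 4 is best.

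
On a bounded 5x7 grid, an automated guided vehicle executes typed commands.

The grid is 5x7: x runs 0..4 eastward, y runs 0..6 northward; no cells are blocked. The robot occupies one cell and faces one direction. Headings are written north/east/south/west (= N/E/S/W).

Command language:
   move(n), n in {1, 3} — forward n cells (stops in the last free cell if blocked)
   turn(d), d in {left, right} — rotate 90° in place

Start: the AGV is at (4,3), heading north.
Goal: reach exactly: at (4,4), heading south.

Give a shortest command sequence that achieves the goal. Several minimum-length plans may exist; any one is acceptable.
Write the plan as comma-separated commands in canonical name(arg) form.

from: at (4,3), heading north
1. move(1) → at (4,4), heading north
2. turn(left) → at (4,4), heading west
3. turn(left) → at (4,4), heading south
shorter routes all fall short; 3 is best.

move(1), turn(left), turn(left)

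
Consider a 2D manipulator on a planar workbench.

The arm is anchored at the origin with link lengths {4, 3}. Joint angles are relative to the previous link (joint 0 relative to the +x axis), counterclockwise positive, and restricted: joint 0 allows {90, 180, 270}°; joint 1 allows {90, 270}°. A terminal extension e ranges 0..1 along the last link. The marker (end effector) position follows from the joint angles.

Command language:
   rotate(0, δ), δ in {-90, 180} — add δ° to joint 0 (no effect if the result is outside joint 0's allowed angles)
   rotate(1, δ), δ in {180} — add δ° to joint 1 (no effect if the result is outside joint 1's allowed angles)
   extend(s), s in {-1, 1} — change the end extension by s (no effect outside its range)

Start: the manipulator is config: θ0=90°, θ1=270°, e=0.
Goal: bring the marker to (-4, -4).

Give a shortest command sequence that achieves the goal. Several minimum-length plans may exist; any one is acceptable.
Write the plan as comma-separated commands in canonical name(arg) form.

extend(1), rotate(0, 180)

initial: config: θ0=90°, θ1=270°, e=0
step 1 (extend(1)): config: θ0=90°, θ1=270°, e=1
step 2 (rotate(0, 180)): config: θ0=270°, θ1=270°, e=1
shorter routes all fall short; 2 is best.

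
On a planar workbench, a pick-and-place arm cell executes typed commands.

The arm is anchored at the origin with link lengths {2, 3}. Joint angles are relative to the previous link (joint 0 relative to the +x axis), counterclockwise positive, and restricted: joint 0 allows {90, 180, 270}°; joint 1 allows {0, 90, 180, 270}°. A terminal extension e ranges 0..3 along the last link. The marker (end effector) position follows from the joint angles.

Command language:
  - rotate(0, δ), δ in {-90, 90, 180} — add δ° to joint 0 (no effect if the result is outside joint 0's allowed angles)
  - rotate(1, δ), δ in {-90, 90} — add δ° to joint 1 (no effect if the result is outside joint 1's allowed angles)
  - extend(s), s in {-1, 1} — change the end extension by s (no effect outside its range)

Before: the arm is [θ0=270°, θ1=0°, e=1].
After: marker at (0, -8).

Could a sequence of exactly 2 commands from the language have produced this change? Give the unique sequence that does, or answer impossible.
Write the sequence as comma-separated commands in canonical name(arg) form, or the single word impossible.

extend(1), extend(1)

t0: [θ0=270°, θ1=0°, e=1]
step 1 (extend(1)): [θ0=270°, θ1=0°, e=2]
step 2 (extend(1)): [θ0=270°, θ1=0°, e=3]
all 49 alternatives checked — unique.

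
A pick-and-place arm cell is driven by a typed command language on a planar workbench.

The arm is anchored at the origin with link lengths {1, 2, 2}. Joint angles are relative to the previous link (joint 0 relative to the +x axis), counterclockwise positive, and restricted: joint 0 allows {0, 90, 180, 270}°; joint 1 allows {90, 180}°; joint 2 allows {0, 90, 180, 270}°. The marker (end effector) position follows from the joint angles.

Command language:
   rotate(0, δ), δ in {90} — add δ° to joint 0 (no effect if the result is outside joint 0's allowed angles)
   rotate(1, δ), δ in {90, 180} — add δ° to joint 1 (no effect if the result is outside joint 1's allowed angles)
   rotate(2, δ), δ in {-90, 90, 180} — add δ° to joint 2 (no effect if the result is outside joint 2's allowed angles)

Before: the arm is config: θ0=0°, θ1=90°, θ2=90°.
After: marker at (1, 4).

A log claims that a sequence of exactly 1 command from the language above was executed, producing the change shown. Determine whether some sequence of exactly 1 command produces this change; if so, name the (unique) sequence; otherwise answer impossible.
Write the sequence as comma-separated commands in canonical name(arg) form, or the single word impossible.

rotate(2, -90)

t0: config: θ0=0°, θ1=90°, θ2=90°
t=1 rotate(2, -90) ⇒ config: θ0=0°, θ1=90°, θ2=0°
uniquely the one of 6 1-step routes that fits.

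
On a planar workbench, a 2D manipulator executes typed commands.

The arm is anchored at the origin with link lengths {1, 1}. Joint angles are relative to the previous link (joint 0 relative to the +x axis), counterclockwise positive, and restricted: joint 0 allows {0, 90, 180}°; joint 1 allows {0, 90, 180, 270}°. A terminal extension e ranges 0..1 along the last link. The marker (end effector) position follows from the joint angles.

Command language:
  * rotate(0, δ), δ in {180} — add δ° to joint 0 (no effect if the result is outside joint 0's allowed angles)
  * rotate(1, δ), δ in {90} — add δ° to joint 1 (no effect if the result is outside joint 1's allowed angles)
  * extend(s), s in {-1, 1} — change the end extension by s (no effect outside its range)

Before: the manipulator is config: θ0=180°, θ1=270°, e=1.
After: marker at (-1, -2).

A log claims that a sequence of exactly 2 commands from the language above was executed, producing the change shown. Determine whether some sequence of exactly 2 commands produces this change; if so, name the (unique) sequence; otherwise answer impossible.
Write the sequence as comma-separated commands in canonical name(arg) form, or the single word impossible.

initial: config: θ0=180°, θ1=270°, e=1
t=1 rotate(1, 90) ⇒ config: θ0=180°, θ1=0°, e=1
t=2 rotate(1, 90) ⇒ config: θ0=180°, θ1=90°, e=1
no other 2-command option fits: unique.

rotate(1, 90), rotate(1, 90)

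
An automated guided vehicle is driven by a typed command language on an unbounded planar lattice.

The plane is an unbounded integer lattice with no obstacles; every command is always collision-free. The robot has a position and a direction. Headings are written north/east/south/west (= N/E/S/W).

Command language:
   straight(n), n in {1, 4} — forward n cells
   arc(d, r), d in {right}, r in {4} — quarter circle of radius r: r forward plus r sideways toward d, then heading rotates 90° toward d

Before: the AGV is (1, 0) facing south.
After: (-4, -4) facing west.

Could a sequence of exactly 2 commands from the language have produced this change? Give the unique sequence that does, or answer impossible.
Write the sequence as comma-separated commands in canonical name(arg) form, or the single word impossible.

arc(right, 4), straight(1)

key: order matters: swapping arc(right, 4) and straight(1) lands elsewhere
begin: (1, 0) facing south
[1] after arc(right, 4): (-3, -4) facing west
[2] after straight(1): (-4, -4) facing west
all 9 alternatives checked — unique.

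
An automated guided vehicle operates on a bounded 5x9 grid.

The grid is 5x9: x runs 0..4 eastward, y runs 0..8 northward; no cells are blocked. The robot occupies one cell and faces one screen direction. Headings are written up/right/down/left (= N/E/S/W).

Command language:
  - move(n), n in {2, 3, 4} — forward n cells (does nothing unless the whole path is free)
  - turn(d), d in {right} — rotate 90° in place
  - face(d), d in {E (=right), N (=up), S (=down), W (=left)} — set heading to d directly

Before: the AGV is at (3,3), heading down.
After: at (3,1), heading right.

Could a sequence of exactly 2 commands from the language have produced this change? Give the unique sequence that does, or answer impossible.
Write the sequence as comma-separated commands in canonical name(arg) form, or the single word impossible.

key: running face(E) before move(2) would end elsewhere — order is forced
t0: at (3,3), heading down
[1] after move(2): at (3,1), heading down
[2] after face(E): at (3,1), heading right
no rival 2-sequence matches.

move(2), face(E)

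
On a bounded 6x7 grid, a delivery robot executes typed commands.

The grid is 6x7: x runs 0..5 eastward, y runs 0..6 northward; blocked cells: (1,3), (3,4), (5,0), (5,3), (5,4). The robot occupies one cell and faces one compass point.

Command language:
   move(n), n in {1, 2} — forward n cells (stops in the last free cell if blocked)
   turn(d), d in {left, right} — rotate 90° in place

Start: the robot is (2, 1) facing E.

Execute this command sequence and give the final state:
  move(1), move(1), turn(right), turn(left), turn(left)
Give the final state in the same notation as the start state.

begin: (2, 1) facing E
1. move(1) → (3, 1) facing E
2. move(1) → (4, 1) facing E
3. turn(right) → (4, 1) facing S
4. turn(left) → (4, 1) facing E
5. turn(left) → (4, 1) facing N

(4, 1) facing N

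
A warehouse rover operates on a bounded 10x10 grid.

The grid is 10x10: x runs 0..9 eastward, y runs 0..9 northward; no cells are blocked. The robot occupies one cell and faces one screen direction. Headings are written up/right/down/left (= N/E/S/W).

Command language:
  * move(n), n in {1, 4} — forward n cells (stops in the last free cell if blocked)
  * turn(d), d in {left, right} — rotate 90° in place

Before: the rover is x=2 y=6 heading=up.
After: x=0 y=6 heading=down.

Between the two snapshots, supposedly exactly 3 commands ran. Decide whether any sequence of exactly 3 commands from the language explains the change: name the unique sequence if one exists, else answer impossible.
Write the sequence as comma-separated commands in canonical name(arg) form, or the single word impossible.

turn(left), move(4), turn(left)

key: cell and facing (now S) both changed — the 3 commands mix motion and turning
t0: x=2 y=6 heading=up
1. turn(left) → x=2 y=6 heading=left
2. move(4) → x=0 y=6 heading=left
3. turn(left) → x=0 y=6 heading=down
all 64 alternatives checked — unique.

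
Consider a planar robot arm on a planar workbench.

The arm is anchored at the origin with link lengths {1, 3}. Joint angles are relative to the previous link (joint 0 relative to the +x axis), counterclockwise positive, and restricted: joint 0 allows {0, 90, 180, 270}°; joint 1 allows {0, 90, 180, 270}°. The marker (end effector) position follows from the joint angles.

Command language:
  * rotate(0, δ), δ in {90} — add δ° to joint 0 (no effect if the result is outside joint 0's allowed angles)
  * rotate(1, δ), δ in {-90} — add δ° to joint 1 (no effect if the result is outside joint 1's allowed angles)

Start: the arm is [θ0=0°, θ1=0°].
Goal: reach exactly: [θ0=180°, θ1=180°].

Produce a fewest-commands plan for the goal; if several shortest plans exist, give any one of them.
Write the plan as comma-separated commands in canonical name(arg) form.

from: [θ0=0°, θ1=0°]
[1] after rotate(1, -90): [θ0=0°, θ1=270°]
[2] after rotate(1, -90): [θ0=0°, θ1=180°]
[3] after rotate(0, 90): [θ0=90°, θ1=180°]
[4] after rotate(0, 90): [θ0=180°, θ1=180°]
minimal: 4 command(s), checked below 4.

rotate(1, -90), rotate(1, -90), rotate(0, 90), rotate(0, 90)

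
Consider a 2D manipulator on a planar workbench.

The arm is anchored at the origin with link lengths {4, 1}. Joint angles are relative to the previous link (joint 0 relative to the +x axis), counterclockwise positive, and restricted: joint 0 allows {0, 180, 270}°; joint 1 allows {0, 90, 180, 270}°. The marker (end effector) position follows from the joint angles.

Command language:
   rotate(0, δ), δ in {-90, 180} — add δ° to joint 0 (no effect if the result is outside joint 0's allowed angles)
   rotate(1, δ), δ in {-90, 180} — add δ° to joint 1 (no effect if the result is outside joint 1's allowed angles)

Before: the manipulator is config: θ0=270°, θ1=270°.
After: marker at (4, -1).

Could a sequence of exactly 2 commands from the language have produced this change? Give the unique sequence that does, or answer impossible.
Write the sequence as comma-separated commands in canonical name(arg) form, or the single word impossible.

key: running rotate(0, 180) before rotate(0, -90) would end elsewhere — order is forced
t0: config: θ0=270°, θ1=270°
[1] after rotate(0, -90): config: θ0=180°, θ1=270°
[2] after rotate(0, 180): config: θ0=0°, θ1=270°
uniquely the one of 16 2-step routes that fits.

rotate(0, -90), rotate(0, 180)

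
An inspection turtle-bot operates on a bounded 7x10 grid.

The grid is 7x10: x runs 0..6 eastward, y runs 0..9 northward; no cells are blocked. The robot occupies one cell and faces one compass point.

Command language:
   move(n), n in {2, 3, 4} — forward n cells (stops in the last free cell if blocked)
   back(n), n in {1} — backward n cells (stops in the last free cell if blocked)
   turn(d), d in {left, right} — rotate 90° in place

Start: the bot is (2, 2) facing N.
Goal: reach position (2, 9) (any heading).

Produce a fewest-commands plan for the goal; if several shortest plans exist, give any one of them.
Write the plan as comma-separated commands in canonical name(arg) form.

from: (2, 2) facing N
[1] after move(4): (2, 6) facing N
[2] after move(4): (2, 9) facing N
nothing shorter than 2 reaches the goal.

move(4), move(4)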